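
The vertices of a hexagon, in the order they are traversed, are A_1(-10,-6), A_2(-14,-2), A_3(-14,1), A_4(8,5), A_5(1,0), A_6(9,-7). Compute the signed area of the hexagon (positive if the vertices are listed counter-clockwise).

-160

Apply the shoelace (surveyor's) formula: 2A = Σ (x_i·y_{i+1} − x_{i+1}·y_i), indices taken mod 6.
Σ = (-64) + (-42) + (-78) + (-5) + (-7) + (-124) = -320
Signed area = Σ/2 = -160 (negative ⇒ clockwise traversal).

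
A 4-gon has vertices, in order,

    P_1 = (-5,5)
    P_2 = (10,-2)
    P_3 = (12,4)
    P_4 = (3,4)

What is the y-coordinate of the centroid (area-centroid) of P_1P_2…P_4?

611/285

Apply the surveyor's formula. First the cross-terms c_i = x_i·y_{i+1} − x_{i+1}·y_i:
  -40, 64, 36, 35  ⇒  2A = 95, A = 47.5.
Then Σ (y_i + y_{i+1})·c_i = 611, so ȳ = 611 / (6·47.5) = 611/285.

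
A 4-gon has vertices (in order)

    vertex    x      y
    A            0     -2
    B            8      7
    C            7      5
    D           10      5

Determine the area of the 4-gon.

14

Apply Gauss's area formula: 2A = Σ (x_i·y_{i+1} − x_{i+1}·y_i), indices taken mod 4.
Cross-terms: 16, -9, -15, -20  ⇒  Σ = -28
Area = |Σ|/2 = 14.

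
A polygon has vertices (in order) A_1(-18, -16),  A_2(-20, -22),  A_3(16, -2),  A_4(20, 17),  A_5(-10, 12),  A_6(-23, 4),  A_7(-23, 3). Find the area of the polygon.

935.5

Σ = (76) + (392) + (312) + (410) + (236) + (23) + (422) = 1871
Area = |Σ|/2 = 935.5.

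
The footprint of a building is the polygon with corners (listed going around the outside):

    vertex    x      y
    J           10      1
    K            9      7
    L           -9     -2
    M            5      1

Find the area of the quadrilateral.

J→K: (10)(7) − (9)(1) = 61
K→L: (9)(-2) − (-9)(7) = 45
L→M: (-9)(1) − (5)(-2) = 1
M→J: (5)(1) − (10)(1) = -5
Σ = 102
Area = |Σ|/2 = 51.

51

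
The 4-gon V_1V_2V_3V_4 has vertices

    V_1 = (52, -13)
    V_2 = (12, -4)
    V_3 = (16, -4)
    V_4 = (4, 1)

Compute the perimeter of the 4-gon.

|V_1V_2| = √((-40)² + (9)²) = √1681 = 41
|V_2V_3| = √((4)² + (0)²) = √16 = 4
|V_3V_4| = √((-12)² + (5)²) = √169 = 13
|V_4V_1| = √((48)² + (-14)²) = √2500 = 50
Perimeter = 41 + 4 + 13 + 50 = 108.

108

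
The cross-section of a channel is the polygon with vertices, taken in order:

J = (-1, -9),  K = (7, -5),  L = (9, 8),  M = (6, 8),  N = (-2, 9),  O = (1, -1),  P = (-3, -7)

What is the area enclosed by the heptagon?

Σ = (68) + (101) + (24) + (70) + (-7) + (-10) + (20) = 266
Area = |Σ|/2 = 133.

133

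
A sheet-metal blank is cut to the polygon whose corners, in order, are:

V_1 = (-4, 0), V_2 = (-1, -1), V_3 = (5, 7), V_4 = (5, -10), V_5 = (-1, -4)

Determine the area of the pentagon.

Apply the shoelace (surveyor's) formula: 2A = Σ (x_i·y_{i+1} − x_{i+1}·y_i), indices taken mod 5.
Σ = (4) + (-2) + (-85) + (-30) + (-16) = -129
Area = |Σ|/2 = 64.5.

64.5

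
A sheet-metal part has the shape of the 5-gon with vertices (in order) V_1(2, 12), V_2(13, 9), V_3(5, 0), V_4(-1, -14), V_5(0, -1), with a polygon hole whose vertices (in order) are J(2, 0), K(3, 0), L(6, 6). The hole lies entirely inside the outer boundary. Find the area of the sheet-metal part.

122

Outer boundary:
Σ = (-138) + (-45) + (-70) + (1) + (2) = -250
Area = |Σ|/2 = 125.
Hole:
Apply the shoelace (surveyor's) formula: 2A = Σ (x_i·y_{i+1} − x_{i+1}·y_i), indices taken mod 3.
Σ = (0) + (18) + (-12) = 6
Area = |Σ|/2 = 3.
Net area = 125 − 3 = 122.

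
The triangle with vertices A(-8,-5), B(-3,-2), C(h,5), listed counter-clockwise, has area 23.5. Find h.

Write out the shoelace sum; only the two edges meeting at C involve h:
2·Area = [((-3)·5 − h·(-2)) + (h·(-5) − (-8)·5)] + 1
       = -3·h + 26 = 47
⇒ h = -7.

-7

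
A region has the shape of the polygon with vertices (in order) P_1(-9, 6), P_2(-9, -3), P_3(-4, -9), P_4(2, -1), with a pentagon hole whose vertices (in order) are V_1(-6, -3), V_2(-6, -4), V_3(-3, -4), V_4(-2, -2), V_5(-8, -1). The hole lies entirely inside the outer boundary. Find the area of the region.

77.5

Outer boundary:
P_1→P_2: (-9)(-3) − (-9)(6) = 81
P_2→P_3: (-9)(-9) − (-4)(-3) = 69
P_3→P_4: (-4)(-1) − (2)(-9) = 22
P_4→P_1: (2)(6) − (-9)(-1) = 3
Σ = 175
Area = |Σ|/2 = 87.5.
Hole:
Apply the shoelace (surveyor's) formula: 2A = Σ (x_i·y_{i+1} − x_{i+1}·y_i), indices taken mod 5.
Cross-terms: 6, 12, -2, -14, 18  ⇒  Σ = 20
Area = |Σ|/2 = 10.
Net area = 87.5 − 10 = 77.5.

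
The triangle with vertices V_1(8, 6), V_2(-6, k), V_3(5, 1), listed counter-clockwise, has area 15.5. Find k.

The doubled signed area Σ (x_i y_{i+1} − x_{i+1} y_i) is linear in k.
With k=0 it equals 52; the coefficient of k is 3 (from the two edges through V_2).
So 3·k + 52 = 2·15.5 = 31 ⇒ k = -7.

-7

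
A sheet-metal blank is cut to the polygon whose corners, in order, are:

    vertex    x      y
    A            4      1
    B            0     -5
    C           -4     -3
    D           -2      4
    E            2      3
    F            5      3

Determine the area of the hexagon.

Apply the shoelace formula: 2A = Σ (x_i·y_{i+1} − x_{i+1}·y_i), indices taken mod 6.
Σ = (-20) + (-20) + (-22) + (-14) + (-9) + (-7) = -92
Area = |Σ|/2 = 46.

46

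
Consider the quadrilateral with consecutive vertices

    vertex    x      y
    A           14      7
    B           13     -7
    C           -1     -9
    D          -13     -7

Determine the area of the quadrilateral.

Apply the shoelace (surveyor's) formula: 2A = Σ (x_i·y_{i+1} − x_{i+1}·y_i), indices taken mod 4.
Cross-terms: -189, -124, -110, 7  ⇒  Σ = -416
Area = |Σ|/2 = 208.

208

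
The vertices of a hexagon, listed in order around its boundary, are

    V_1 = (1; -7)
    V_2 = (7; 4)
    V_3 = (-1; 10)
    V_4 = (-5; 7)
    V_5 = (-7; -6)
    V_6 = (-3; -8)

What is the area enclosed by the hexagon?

158

Apply the shoelace formula: 2A = Σ (x_i·y_{i+1} − x_{i+1}·y_i), indices taken mod 6.
Cross-terms: 53, 74, 43, 79, 38, 29  ⇒  Σ = 316
Area = |Σ|/2 = 158.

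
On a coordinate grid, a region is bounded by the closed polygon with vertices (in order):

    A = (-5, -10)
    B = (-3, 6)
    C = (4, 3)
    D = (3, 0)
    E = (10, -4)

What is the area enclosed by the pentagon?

Σ = (-60) + (-33) + (-9) + (-12) + (-120) = -234
Area = |Σ|/2 = 117.

117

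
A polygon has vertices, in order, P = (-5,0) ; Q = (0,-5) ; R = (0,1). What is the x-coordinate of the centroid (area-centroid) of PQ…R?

Apply the surveyor's formula. First the cross-terms c_i = x_i·y_{i+1} − x_{i+1}·y_i:
  25, 0, 5  ⇒  2A = 30, A = 15.
Then Σ (x_i + x_{i+1})·c_i = -150, so x̄ = -150 / (6·15) = -5/3.

-5/3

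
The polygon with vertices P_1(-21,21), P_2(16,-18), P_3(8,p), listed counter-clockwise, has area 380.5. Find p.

Write out the shoelace sum; only the two edges meeting at P_3 involve p:
2·Area = [(16·p − 8·(-18)) + (8·21 − (-21)·p)] + 42
       = 37·p + 354 = 761
⇒ p = 11.

11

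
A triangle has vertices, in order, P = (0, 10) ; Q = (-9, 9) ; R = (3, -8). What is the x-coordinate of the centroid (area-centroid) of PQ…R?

-2

Apply Gauss's area formula. First the cross-terms c_i = x_i·y_{i+1} − x_{i+1}·y_i:
  90, 45, 30  ⇒  2A = 165, A = 82.5.
Then Σ (x_i + x_{i+1})·c_i = -990, so x̄ = -990 / (6·82.5) = -2.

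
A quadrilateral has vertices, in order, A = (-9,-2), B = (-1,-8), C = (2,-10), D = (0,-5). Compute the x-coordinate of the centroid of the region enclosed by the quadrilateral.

-289/123

Apply the shoelace formula. First the cross-terms c_i = x_i·y_{i+1} − x_{i+1}·y_i:
  70, 26, -10, -45  ⇒  2A = 41, A = 20.5.
Then Σ (x_i + x_{i+1})·c_i = -289, so x̄ = -289 / (6·20.5) = -289/123.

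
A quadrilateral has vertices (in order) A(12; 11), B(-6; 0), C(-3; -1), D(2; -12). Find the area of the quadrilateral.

Apply the shoelace (surveyor's) formula: 2A = Σ (x_i·y_{i+1} − x_{i+1}·y_i), indices taken mod 4.
A→B: (12)(0) − (-6)(11) = 66
B→C: (-6)(-1) − (-3)(0) = 6
C→D: (-3)(-12) − (2)(-1) = 38
D→A: (2)(11) − (12)(-12) = 166
Σ = 276
Area = |Σ|/2 = 138.

138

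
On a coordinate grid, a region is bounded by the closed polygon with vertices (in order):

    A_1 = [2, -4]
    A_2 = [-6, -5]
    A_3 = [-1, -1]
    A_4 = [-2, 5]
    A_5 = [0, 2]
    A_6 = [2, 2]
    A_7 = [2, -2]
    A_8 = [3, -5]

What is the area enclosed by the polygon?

31

A_1→A_2: (2)(-5) − (-6)(-4) = -34
A_2→A_3: (-6)(-1) − (-1)(-5) = 1
A_3→A_4: (-1)(5) − (-2)(-1) = -7
A_4→A_5: (-2)(2) − (0)(5) = -4
A_5→A_6: (0)(2) − (2)(2) = -4
A_6→A_7: (2)(-2) − (2)(2) = -8
A_7→A_8: (2)(-5) − (3)(-2) = -4
A_8→A_1: (3)(-4) − (2)(-5) = -2
Σ = -62
Area = |Σ|/2 = 31.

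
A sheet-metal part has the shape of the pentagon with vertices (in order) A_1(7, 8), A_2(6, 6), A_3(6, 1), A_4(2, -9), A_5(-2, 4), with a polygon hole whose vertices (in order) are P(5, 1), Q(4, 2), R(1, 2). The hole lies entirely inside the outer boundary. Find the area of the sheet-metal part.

Outer boundary:
Apply the surveyor's formula: 2A = Σ (x_i·y_{i+1} − x_{i+1}·y_i), indices taken mod 5.
Σ = (-6) + (-30) + (-56) + (-10) + (-44) = -146
Area = |Σ|/2 = 73.
Hole:
P→Q: (5)(2) − (4)(1) = 6
Q→R: (4)(2) − (1)(2) = 6
R→P: (1)(1) − (5)(2) = -9
Σ = 3
Area = |Σ|/2 = 1.5.
Net area = 73 − 1.5 = 71.5.

71.5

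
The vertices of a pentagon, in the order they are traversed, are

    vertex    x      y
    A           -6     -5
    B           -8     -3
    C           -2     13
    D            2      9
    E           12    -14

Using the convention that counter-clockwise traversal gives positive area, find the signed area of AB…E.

-228

Σ = (-22) + (-110) + (-44) + (-136) + (-144) = -456
Signed area = Σ/2 = -228 (negative ⇒ clockwise traversal).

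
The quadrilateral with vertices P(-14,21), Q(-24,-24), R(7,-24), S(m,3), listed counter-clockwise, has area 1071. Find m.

Write out the shoelace sum; only the two edges meeting at S involve m:
2·Area = [(7·3 − m·(-24)) + (m·21 − (-14)·3)] + 1584
       = 45·m + 1647 = 2142
⇒ m = 11.

11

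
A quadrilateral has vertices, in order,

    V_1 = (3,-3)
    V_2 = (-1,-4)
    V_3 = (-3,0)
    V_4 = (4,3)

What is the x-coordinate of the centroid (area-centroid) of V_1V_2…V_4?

Apply the shoelace formula. First the cross-terms c_i = x_i·y_{i+1} − x_{i+1}·y_i:
  -15, -12, -9, -21  ⇒  2A = -57, A = -28.5.
Then Σ (x_i + x_{i+1})·c_i = -138, so x̄ = -138 / (6·(-28.5)) = 46/57.

46/57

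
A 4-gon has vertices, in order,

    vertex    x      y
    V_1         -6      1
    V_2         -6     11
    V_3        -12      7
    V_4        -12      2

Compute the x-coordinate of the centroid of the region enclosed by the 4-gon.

-26/3

Apply the shoelace (surveyor's) formula. First the cross-terms c_i = x_i·y_{i+1} − x_{i+1}·y_i:
  -60, 90, 60, 0  ⇒  2A = 90, A = 45.
Then Σ (x_i + x_{i+1})·c_i = -2340, so x̄ = -2340 / (6·45) = -26/3.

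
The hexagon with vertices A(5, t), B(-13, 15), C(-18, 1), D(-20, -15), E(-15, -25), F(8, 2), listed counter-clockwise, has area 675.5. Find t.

Write out the shoelace sum; only the two edges meeting at A involve t:
2·Area = [(8·t − 5·2) + (5·15 − (-13)·t)] + 992
       = 21·t + 1057 = 1351
⇒ t = 14.

14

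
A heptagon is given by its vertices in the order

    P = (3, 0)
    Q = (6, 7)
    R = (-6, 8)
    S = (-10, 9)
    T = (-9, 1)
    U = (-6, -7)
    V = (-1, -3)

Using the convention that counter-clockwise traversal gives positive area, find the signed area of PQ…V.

Cross-terms: 21, 90, 26, 71, 69, 11, 9  ⇒  Σ = 297
Signed area = Σ/2 = 148.5 (positive ⇒ counter-clockwise traversal).

148.5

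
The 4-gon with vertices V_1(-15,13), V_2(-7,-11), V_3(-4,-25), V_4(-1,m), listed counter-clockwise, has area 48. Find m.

Write out the shoelace sum; only the two edges meeting at V_4 involve m:
2·Area = [((-4)·m − (-1)·(-25)) + ((-1)·13 − (-15)·m)] + 387
       = 11·m + 349 = 96
⇒ m = -23.

-23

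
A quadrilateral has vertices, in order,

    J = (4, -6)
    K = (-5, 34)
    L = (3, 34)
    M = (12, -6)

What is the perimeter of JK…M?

98

|JK| = √((-9)² + (40)²) = √1681 = 41
|KL| = √((8)² + (0)²) = √64 = 8
|LM| = √((9)² + (-40)²) = √1681 = 41
|MJ| = √((-8)² + (0)²) = √64 = 8
Perimeter = 41 + 8 + 41 + 8 = 98.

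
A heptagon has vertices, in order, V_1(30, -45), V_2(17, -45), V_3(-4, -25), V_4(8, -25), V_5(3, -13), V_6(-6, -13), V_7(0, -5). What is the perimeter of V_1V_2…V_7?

136

|V_1V_2| = √((-13)² + (0)²) = √169 = 13
|V_2V_3| = √((-21)² + (20)²) = √841 = 29
|V_3V_4| = √((12)² + (0)²) = √144 = 12
|V_4V_5| = √((-5)² + (12)²) = √169 = 13
|V_5V_6| = √((-9)² + (0)²) = √81 = 9
|V_6V_7| = √((6)² + (8)²) = √100 = 10
|V_7V_1| = √((30)² + (-40)²) = √2500 = 50
Perimeter = 13 + 29 + 12 + 13 + 9 + 10 + 50 = 136.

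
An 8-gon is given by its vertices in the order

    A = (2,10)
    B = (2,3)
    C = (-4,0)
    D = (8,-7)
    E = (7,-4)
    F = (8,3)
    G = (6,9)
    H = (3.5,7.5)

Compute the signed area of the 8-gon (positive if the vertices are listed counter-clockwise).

91.75

Apply the shoelace formula: 2A = Σ (x_i·y_{i+1} − x_{i+1}·y_i), indices taken mod 8.
Cross-terms: -14, 12, 28, 17, 53, 54, 13.5, 20  ⇒  Σ = 183.5
Signed area = Σ/2 = 91.75 (positive ⇒ counter-clockwise traversal).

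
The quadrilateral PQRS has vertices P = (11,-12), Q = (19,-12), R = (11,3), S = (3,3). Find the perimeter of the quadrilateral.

|PQ| = √((8)² + (0)²) = √64 = 8
|QR| = √((-8)² + (15)²) = √289 = 17
|RS| = √((-8)² + (0)²) = √64 = 8
|SP| = √((8)² + (-15)²) = √289 = 17
Perimeter = 8 + 17 + 8 + 17 = 50.

50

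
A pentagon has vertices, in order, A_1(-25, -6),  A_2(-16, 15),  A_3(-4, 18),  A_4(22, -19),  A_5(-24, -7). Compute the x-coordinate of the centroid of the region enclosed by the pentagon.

Apply the shoelace (surveyor's) formula. First the cross-terms c_i = x_i·y_{i+1} − x_{i+1}·y_i:
  -471, -228, -320, -610, -31  ⇒  2A = -1660, A = -830.
Then Σ (x_i + x_{i+1})·c_i = 20850, so x̄ = 20850 / (6·(-830)) = -695/166.

-695/166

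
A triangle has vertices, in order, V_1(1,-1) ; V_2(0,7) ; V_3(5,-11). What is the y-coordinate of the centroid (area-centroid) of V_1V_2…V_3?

-5/3

Apply the surveyor's formula. First the cross-terms c_i = x_i·y_{i+1} − x_{i+1}·y_i:
  7, -35, 6  ⇒  2A = -22, A = -11.
Then Σ (y_i + y_{i+1})·c_i = 110, so ȳ = 110 / (6·(-11)) = -5/3.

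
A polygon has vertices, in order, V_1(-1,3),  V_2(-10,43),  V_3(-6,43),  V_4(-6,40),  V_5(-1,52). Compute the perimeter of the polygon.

110

|V_1V_2| = √((-9)² + (40)²) = √1681 = 41
|V_2V_3| = √((4)² + (0)²) = √16 = 4
|V_3V_4| = √((0)² + (-3)²) = √9 = 3
|V_4V_5| = √((5)² + (12)²) = √169 = 13
|V_5V_1| = √((0)² + (-49)²) = √2401 = 49
Perimeter = 41 + 4 + 3 + 13 + 49 = 110.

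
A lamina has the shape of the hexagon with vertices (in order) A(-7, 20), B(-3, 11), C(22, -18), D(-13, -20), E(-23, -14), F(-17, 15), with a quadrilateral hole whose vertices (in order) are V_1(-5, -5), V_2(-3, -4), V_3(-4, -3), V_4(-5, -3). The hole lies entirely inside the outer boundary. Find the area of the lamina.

985

Outer boundary:
Apply the surveyor's formula: 2A = Σ (x_i·y_{i+1} − x_{i+1}·y_i), indices taken mod 6.
Cross-terms: -17, -188, -674, -278, -583, -235  ⇒  Σ = -1975
Area = |Σ|/2 = 987.5.
Hole:
Cross-terms: 5, -7, -3, 10  ⇒  Σ = 5
Area = |Σ|/2 = 2.5.
Net area = 987.5 − 2.5 = 985.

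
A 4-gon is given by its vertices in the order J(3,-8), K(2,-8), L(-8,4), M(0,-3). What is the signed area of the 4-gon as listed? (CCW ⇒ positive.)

Apply the surveyor's formula: 2A = Σ (x_i·y_{i+1} − x_{i+1}·y_i), indices taken mod 4.
Cross-terms: -8, -56, 24, 9  ⇒  Σ = -31
Signed area = Σ/2 = -15.5 (negative ⇒ clockwise traversal).

-15.5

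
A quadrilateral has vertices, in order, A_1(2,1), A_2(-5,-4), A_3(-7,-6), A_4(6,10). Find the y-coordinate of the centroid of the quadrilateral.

Apply the shoelace formula. First the cross-terms c_i = x_i·y_{i+1} − x_{i+1}·y_i:
  -3, 2, -34, -14  ⇒  2A = -49, A = -24.5.
Then Σ (y_i + y_{i+1})·c_i = -301, so ȳ = -301 / (6·(-24.5)) = 43/21.

43/21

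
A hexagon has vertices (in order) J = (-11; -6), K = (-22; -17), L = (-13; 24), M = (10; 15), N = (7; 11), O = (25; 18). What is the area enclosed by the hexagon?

Σ = (55) + (-749) + (-435) + (5) + (-149) + (48) = -1225
Area = |Σ|/2 = 612.5.

612.5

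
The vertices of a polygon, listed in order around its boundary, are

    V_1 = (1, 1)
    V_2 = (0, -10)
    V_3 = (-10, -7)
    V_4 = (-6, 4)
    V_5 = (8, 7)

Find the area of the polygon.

132.5

Apply the shoelace formula: 2A = Σ (x_i·y_{i+1} − x_{i+1}·y_i), indices taken mod 5.
Σ = (-10) + (-100) + (-82) + (-74) + (1) = -265
Area = |Σ|/2 = 132.5.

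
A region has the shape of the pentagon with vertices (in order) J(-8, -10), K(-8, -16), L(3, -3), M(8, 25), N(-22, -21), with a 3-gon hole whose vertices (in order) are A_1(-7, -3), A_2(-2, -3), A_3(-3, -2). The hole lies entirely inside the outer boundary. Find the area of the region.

324

Outer boundary:
Cross-terms: 48, 72, 99, 382, 52  ⇒  Σ = 653
Area = |Σ|/2 = 326.5.
Hole:
Cross-terms: 15, -5, -5  ⇒  Σ = 5
Area = |Σ|/2 = 2.5.
Net area = 326.5 − 2.5 = 324.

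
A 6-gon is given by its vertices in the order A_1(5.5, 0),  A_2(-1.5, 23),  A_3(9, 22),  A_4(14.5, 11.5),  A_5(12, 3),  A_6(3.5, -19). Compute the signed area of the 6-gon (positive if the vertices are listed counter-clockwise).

Apply the shoelace (surveyor's) formula: 2A = Σ (x_i·y_{i+1} − x_{i+1}·y_i), indices taken mod 6.
Σ = (126.5) + (-240) + (-215.5) + (-94.5) + (-238.5) + (104.5) = -557.5
Signed area = Σ/2 = -278.75 (negative ⇒ clockwise traversal).

-278.75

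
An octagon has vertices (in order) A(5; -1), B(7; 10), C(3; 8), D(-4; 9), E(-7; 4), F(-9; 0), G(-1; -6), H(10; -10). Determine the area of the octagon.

A→B: (5)(10) − (7)(-1) = 57
B→C: (7)(8) − (3)(10) = 26
C→D: (3)(9) − (-4)(8) = 59
D→E: (-4)(4) − (-7)(9) = 47
E→F: (-7)(0) − (-9)(4) = 36
F→G: (-9)(-6) − (-1)(0) = 54
G→H: (-1)(-10) − (10)(-6) = 70
H→A: (10)(-1) − (5)(-10) = 40
Σ = 389
Area = |Σ|/2 = 194.5.

194.5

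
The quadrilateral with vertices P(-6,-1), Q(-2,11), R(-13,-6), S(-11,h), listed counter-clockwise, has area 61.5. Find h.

-13

Write out the shoelace sum; only the two edges meeting at S involve h:
2·Area = [((-13)·h − (-11)·(-6)) + ((-11)·(-1) − (-6)·h)] + 87
       = -7·h + 32 = 123
⇒ h = -13.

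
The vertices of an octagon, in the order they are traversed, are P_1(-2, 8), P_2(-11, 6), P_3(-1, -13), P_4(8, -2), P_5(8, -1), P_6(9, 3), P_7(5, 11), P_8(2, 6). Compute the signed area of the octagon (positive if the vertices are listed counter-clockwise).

Apply the shoelace (surveyor's) formula: 2A = Σ (x_i·y_{i+1} − x_{i+1}·y_i), indices taken mod 8.
P_1→P_2: (-2)(6) − (-11)(8) = 76
P_2→P_3: (-11)(-13) − (-1)(6) = 149
P_3→P_4: (-1)(-2) − (8)(-13) = 106
P_4→P_5: (8)(-1) − (8)(-2) = 8
P_5→P_6: (8)(3) − (9)(-1) = 33
P_6→P_7: (9)(11) − (5)(3) = 84
P_7→P_8: (5)(6) − (2)(11) = 8
P_8→P_1: (2)(8) − (-2)(6) = 28
Σ = 492
Signed area = Σ/2 = 246 (positive ⇒ counter-clockwise traversal).

246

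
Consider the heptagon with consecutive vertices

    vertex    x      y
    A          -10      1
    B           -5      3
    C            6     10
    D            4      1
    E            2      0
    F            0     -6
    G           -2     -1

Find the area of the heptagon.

82.5

A→B: (-10)(3) − (-5)(1) = -25
B→C: (-5)(10) − (6)(3) = -68
C→D: (6)(1) − (4)(10) = -34
D→E: (4)(0) − (2)(1) = -2
E→F: (2)(-6) − (0)(0) = -12
F→G: (0)(-1) − (-2)(-6) = -12
G→A: (-2)(1) − (-10)(-1) = -12
Σ = -165
Area = |Σ|/2 = 82.5.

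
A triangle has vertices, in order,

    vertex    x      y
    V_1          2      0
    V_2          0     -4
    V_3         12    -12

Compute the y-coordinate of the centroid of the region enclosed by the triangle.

-16/3

Apply the shoelace (surveyor's) formula. First the cross-terms c_i = x_i·y_{i+1} − x_{i+1}·y_i:
  -8, 48, 24  ⇒  2A = 64, A = 32.
Then Σ (y_i + y_{i+1})·c_i = -1024, so ȳ = -1024 / (6·32) = -16/3.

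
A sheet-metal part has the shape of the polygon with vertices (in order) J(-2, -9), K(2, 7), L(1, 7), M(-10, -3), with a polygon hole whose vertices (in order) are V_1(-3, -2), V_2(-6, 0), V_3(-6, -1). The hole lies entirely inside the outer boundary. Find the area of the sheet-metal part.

79.5

Outer boundary:
Apply the surveyor's formula: 2A = Σ (x_i·y_{i+1} − x_{i+1}·y_i), indices taken mod 4.
J→K: (-2)(7) − (2)(-9) = 4
K→L: (2)(7) − (1)(7) = 7
L→M: (1)(-3) − (-10)(7) = 67
M→J: (-10)(-9) − (-2)(-3) = 84
Σ = 162
Area = |Σ|/2 = 81.
Hole:
Σ = (-12) + (6) + (9) = 3
Area = |Σ|/2 = 1.5.
Net area = 81 − 1.5 = 79.5.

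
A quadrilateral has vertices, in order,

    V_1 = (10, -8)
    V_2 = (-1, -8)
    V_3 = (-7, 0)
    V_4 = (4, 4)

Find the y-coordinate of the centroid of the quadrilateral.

-508/183

Apply Gauss's area formula. First the cross-terms c_i = x_i·y_{i+1} − x_{i+1}·y_i:
  -88, -56, -28, -72  ⇒  2A = -244, A = -122.
Then Σ (y_i + y_{i+1})·c_i = 2032, so ȳ = 2032 / (6·(-122)) = -508/183.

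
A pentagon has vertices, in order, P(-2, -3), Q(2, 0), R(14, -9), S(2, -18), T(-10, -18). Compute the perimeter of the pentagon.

64

|PQ| = √((4)² + (3)²) = √25 = 5
|QR| = √((12)² + (-9)²) = √225 = 15
|RS| = √((-12)² + (-9)²) = √225 = 15
|ST| = √((-12)² + (0)²) = √144 = 12
|TP| = √((8)² + (15)²) = √289 = 17
Perimeter = 5 + 15 + 15 + 12 + 17 = 64.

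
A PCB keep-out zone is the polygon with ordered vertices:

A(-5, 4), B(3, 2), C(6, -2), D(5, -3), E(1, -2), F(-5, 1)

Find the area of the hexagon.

39.5

Apply the shoelace (surveyor's) formula: 2A = Σ (x_i·y_{i+1} − x_{i+1}·y_i), indices taken mod 6.
Cross-terms: -22, -18, -8, -7, -9, -15  ⇒  Σ = -79
Area = |Σ|/2 = 39.5.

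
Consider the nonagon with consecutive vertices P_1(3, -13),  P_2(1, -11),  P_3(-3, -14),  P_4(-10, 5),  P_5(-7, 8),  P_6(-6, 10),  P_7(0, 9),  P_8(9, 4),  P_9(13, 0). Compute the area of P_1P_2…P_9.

322.5

P_1→P_2: (3)(-11) − (1)(-13) = -20
P_2→P_3: (1)(-14) − (-3)(-11) = -47
P_3→P_4: (-3)(5) − (-10)(-14) = -155
P_4→P_5: (-10)(8) − (-7)(5) = -45
P_5→P_6: (-7)(10) − (-6)(8) = -22
P_6→P_7: (-6)(9) − (0)(10) = -54
P_7→P_8: (0)(4) − (9)(9) = -81
P_8→P_9: (9)(0) − (13)(4) = -52
P_9→P_1: (13)(-13) − (3)(0) = -169
Σ = -645
Area = |Σ|/2 = 322.5.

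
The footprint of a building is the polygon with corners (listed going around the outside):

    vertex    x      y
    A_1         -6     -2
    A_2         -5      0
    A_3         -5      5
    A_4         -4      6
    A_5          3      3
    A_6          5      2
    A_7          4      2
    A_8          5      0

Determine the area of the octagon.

51

A_1→A_2: (-6)(0) − (-5)(-2) = -10
A_2→A_3: (-5)(5) − (-5)(0) = -25
A_3→A_4: (-5)(6) − (-4)(5) = -10
A_4→A_5: (-4)(3) − (3)(6) = -30
A_5→A_6: (3)(2) − (5)(3) = -9
A_6→A_7: (5)(2) − (4)(2) = 2
A_7→A_8: (4)(0) − (5)(2) = -10
A_8→A_1: (5)(-2) − (-6)(0) = -10
Σ = -102
Area = |Σ|/2 = 51.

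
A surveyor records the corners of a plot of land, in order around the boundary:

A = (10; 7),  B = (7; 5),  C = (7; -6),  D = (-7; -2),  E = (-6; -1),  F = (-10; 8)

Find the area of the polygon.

172.5

Apply the shoelace formula: 2A = Σ (x_i·y_{i+1} − x_{i+1}·y_i), indices taken mod 6.
Cross-terms: 1, -77, -56, -5, -58, -150  ⇒  Σ = -345
Area = |Σ|/2 = 172.5.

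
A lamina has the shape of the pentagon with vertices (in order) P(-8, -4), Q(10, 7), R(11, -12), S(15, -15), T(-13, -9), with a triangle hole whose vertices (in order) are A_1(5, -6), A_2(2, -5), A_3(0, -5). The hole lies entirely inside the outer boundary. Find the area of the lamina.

Outer boundary:
Apply Gauss's area formula: 2A = Σ (x_i·y_{i+1} − x_{i+1}·y_i), indices taken mod 5.
P→Q: (-8)(7) − (10)(-4) = -16
Q→R: (10)(-12) − (11)(7) = -197
R→S: (11)(-15) − (15)(-12) = 15
S→T: (15)(-9) − (-13)(-15) = -330
T→P: (-13)(-4) − (-8)(-9) = -20
Σ = -548
Area = |Σ|/2 = 274.
Hole:
Apply the shoelace (surveyor's) formula: 2A = Σ (x_i·y_{i+1} − x_{i+1}·y_i), indices taken mod 3.
A_1→A_2: (5)(-5) − (2)(-6) = -13
A_2→A_3: (2)(-5) − (0)(-5) = -10
A_3→A_1: (0)(-6) − (5)(-5) = 25
Σ = 2
Area = |Σ|/2 = 1.
Net area = 274 − 1 = 273.

273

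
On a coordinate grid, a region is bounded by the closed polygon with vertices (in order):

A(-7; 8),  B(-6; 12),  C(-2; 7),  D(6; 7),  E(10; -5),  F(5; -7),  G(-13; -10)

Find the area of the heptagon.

Σ = (-36) + (-18) + (-56) + (-100) + (-45) + (-141) + (-174) = -570
Area = |Σ|/2 = 285.

285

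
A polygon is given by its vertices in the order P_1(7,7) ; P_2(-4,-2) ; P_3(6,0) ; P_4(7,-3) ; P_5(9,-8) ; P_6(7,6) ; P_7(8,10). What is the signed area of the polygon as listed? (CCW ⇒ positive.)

48.5

Σ = (14) + (12) + (-18) + (-29) + (110) + (22) + (-14) = 97
Signed area = Σ/2 = 48.5 (positive ⇒ counter-clockwise traversal).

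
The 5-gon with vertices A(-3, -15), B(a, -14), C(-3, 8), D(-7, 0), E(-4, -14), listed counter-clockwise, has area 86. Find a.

0

Write out the shoelace sum; only the two edges meeting at B involve a:
2·Area = [((-3)·(-14) − a·(-15)) + (a·8 − (-3)·(-14))] + 172
       = 23·a + 172 = 172
⇒ a = 0.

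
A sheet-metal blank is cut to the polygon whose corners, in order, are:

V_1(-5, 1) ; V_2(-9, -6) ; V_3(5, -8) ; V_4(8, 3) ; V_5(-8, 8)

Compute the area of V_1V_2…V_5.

Apply the shoelace formula: 2A = Σ (x_i·y_{i+1} − x_{i+1}·y_i), indices taken mod 5.
Cross-terms: 39, 102, 79, 88, 32  ⇒  Σ = 340
Area = |Σ|/2 = 170.

170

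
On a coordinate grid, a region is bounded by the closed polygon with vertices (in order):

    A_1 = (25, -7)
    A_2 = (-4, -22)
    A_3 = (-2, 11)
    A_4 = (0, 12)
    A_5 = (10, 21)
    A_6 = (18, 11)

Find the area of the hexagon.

739.5

Apply the surveyor's formula: 2A = Σ (x_i·y_{i+1} − x_{i+1}·y_i), indices taken mod 6.
Σ = (-578) + (-88) + (-24) + (-120) + (-268) + (-401) = -1479
Area = |Σ|/2 = 739.5.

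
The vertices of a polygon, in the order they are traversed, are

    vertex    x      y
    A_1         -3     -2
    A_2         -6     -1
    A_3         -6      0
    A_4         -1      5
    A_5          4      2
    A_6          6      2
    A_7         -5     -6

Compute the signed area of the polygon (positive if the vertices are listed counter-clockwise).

Apply Gauss's area formula: 2A = Σ (x_i·y_{i+1} − x_{i+1}·y_i), indices taken mod 7.
Σ = (-9) + (-6) + (-30) + (-22) + (-4) + (-26) + (-8) = -105
Signed area = Σ/2 = -52.5 (negative ⇒ clockwise traversal).

-52.5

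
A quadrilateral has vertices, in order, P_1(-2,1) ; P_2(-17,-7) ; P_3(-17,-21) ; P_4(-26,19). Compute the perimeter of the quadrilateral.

|P_1P_2| = √((-15)² + (-8)²) = √289 = 17
|P_2P_3| = √((0)² + (-14)²) = √196 = 14
|P_3P_4| = √((-9)² + (40)²) = √1681 = 41
|P_4P_1| = √((24)² + (-18)²) = √900 = 30
Perimeter = 17 + 14 + 41 + 30 = 102.

102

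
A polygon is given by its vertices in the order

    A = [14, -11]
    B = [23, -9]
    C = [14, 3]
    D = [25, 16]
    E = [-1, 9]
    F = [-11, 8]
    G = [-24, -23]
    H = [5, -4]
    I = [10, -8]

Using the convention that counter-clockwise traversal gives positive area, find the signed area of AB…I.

730.5

Apply Gauss's area formula: 2A = Σ (x_i·y_{i+1} − x_{i+1}·y_i), indices taken mod 9.
Σ = (127) + (195) + (149) + (241) + (91) + (445) + (211) + (0) + (2) = 1461
Signed area = Σ/2 = 730.5 (positive ⇒ counter-clockwise traversal).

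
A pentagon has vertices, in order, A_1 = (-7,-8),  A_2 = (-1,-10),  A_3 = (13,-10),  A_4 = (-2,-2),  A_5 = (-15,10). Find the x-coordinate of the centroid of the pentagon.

-221/74

Apply the shoelace (surveyor's) formula. First the cross-terms c_i = x_i·y_{i+1} − x_{i+1}·y_i:
  62, 140, -46, -50, 190  ⇒  2A = 296, A = 148.
Then Σ (x_i + x_{i+1})·c_i = -2652, so x̄ = -2652 / (6·148) = -221/74.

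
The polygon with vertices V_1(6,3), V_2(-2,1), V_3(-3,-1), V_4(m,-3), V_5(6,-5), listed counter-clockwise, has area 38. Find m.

4

Write out the shoelace sum; only the two edges meeting at V_4 involve m:
2·Area = [((-3)·(-3) − m·(-1)) + (m·(-5) − 6·(-3))] + 65
       = -4·m + 92 = 76
⇒ m = 4.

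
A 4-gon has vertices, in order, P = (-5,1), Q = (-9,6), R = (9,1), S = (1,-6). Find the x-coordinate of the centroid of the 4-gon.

Apply the surveyor's formula. First the cross-terms c_i = x_i·y_{i+1} − x_{i+1}·y_i:
  -21, -63, -55, -29  ⇒  2A = -168, A = -84.
Then Σ (x_i + x_{i+1})·c_i = -140, so x̄ = -140 / (6·(-84)) = 5/18.

5/18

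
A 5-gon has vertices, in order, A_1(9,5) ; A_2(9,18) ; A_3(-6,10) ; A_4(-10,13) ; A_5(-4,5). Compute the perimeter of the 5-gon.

|A_1A_2| = √((0)² + (13)²) = √169 = 13
|A_2A_3| = √((-15)² + (-8)²) = √289 = 17
|A_3A_4| = √((-4)² + (3)²) = √25 = 5
|A_4A_5| = √((6)² + (-8)²) = √100 = 10
|A_5A_1| = √((13)² + (0)²) = √169 = 13
Perimeter = 13 + 17 + 5 + 10 + 13 = 58.

58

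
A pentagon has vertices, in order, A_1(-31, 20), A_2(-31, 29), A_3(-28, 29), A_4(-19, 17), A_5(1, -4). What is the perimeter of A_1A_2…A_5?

|A_1A_2| = √((0)² + (9)²) = √81 = 9
|A_2A_3| = √((3)² + (0)²) = √9 = 3
|A_3A_4| = √((9)² + (-12)²) = √225 = 15
|A_4A_5| = √((20)² + (-21)²) = √841 = 29
|A_5A_1| = √((-32)² + (24)²) = √1600 = 40
Perimeter = 9 + 3 + 15 + 29 + 40 = 96.

96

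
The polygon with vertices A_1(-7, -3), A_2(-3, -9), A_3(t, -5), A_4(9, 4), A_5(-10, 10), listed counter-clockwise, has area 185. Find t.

2

Write out the shoelace sum; only the two edges meeting at A_3 involve t:
2·Area = [((-3)·(-5) − t·(-9)) + (t·4 − 9·(-5))] + 284
       = 13·t + 344 = 370
⇒ t = 2.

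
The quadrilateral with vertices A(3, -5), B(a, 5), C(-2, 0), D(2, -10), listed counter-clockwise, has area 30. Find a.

-1

Write out the shoelace sum; only the two edges meeting at B involve a:
2·Area = [(3·5 − a·(-5)) + (a·0 − (-2)·5)] + 40
       = 5·a + 65 = 60
⇒ a = -1.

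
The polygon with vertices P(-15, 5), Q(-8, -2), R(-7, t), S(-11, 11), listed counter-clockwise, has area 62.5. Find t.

12

Write out the shoelace sum; only the two edges meeting at R involve t:
2·Area = [((-8)·t − (-7)·(-2)) + ((-7)·11 − (-11)·t)] + 180
       = 3·t + 89 = 125
⇒ t = 12.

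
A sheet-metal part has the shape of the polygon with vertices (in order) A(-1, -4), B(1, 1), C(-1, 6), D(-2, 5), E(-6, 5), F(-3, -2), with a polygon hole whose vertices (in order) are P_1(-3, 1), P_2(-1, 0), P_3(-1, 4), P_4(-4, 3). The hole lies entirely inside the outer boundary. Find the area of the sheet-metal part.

29.5

Outer boundary:
Apply the surveyor's formula: 2A = Σ (x_i·y_{i+1} − x_{i+1}·y_i), indices taken mod 6.
A→B: (-1)(1) − (1)(-4) = 3
B→C: (1)(6) − (-1)(1) = 7
C→D: (-1)(5) − (-2)(6) = 7
D→E: (-2)(5) − (-6)(5) = 20
E→F: (-6)(-2) − (-3)(5) = 27
F→A: (-3)(-4) − (-1)(-2) = 10
Σ = 74
Area = |Σ|/2 = 37.
Hole:
Apply the surveyor's formula: 2A = Σ (x_i·y_{i+1} − x_{i+1}·y_i), indices taken mod 4.
Σ = (1) + (-4) + (13) + (5) = 15
Area = |Σ|/2 = 7.5.
Net area = 37 − 7.5 = 29.5.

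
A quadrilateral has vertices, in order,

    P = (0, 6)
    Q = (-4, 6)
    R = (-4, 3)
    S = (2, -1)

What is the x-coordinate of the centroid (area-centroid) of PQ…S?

-82/69

Apply the shoelace (surveyor's) formula. First the cross-terms c_i = x_i·y_{i+1} − x_{i+1}·y_i:
  24, 12, -2, 12  ⇒  2A = 46, A = 23.
Then Σ (x_i + x_{i+1})·c_i = -164, so x̄ = -164 / (6·23) = -82/69.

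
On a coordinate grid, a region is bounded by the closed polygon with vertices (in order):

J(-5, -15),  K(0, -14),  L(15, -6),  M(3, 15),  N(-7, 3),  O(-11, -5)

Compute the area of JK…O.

422.5

Apply the surveyor's formula: 2A = Σ (x_i·y_{i+1} − x_{i+1}·y_i), indices taken mod 6.
Cross-terms: 70, 210, 243, 114, 68, 140  ⇒  Σ = 845
Area = |Σ|/2 = 422.5.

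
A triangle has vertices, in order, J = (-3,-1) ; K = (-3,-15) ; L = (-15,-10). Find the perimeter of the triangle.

42

|JK| = √((0)² + (-14)²) = √196 = 14
|KL| = √((-12)² + (5)²) = √169 = 13
|LJ| = √((12)² + (9)²) = √225 = 15
Perimeter = 14 + 13 + 15 = 42.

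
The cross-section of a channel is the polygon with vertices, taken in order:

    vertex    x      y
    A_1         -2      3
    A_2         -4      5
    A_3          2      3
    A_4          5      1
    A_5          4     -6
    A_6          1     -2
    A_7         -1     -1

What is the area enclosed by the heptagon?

Σ = (2) + (-22) + (-13) + (-34) + (-2) + (-3) + (-5) = -77
Area = |Σ|/2 = 38.5.

38.5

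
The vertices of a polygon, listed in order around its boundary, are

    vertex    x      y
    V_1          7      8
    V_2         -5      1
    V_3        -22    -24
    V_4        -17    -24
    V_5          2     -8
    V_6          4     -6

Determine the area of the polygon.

293.5

Σ = (47) + (142) + (120) + (184) + (20) + (74) = 587
Area = |Σ|/2 = 293.5.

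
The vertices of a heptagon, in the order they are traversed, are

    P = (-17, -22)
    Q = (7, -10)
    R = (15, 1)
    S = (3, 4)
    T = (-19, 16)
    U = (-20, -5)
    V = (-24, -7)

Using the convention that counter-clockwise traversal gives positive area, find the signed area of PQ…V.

753

Apply Gauss's area formula: 2A = Σ (x_i·y_{i+1} − x_{i+1}·y_i), indices taken mod 7.
Cross-terms: 324, 157, 57, 124, 415, 20, 409  ⇒  Σ = 1506
Signed area = Σ/2 = 753 (positive ⇒ counter-clockwise traversal).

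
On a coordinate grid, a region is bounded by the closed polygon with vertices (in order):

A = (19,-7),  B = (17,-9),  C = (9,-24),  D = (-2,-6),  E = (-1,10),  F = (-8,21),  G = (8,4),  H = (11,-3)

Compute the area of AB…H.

Σ = (-52) + (-327) + (-102) + (-26) + (59) + (-200) + (-68) + (-20) = -736
Area = |Σ|/2 = 368.

368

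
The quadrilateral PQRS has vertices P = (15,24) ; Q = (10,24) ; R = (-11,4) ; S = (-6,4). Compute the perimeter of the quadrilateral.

68

|PQ| = √((-5)² + (0)²) = √25 = 5
|QR| = √((-21)² + (-20)²) = √841 = 29
|RS| = √((5)² + (0)²) = √25 = 5
|SP| = √((21)² + (20)²) = √841 = 29
Perimeter = 5 + 29 + 5 + 29 = 68.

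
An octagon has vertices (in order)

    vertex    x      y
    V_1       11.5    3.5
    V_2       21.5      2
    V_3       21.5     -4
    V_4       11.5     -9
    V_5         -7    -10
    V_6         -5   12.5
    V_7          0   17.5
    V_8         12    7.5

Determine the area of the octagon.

Apply the surveyor's formula: 2A = Σ (x_i·y_{i+1} − x_{i+1}·y_i), indices taken mod 8.
V_1→V_2: (11.5)(2) − (21.5)(3.5) = -52.25
V_2→V_3: (21.5)(-4) − (21.5)(2) = -129
V_3→V_4: (21.5)(-9) − (11.5)(-4) = -147.5
V_4→V_5: (11.5)(-10) − (-7)(-9) = -178
V_5→V_6: (-7)(12.5) − (-5)(-10) = -137.5
V_6→V_7: (-5)(17.5) − (0)(12.5) = -87.5
V_7→V_8: (0)(7.5) − (12)(17.5) = -210
V_8→V_1: (12)(3.5) − (11.5)(7.5) = -44.25
Σ = -986
Area = |Σ|/2 = 493.

493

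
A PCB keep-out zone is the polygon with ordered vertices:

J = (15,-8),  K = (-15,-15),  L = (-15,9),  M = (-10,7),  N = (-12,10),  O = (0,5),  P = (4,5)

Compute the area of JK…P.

Apply the surveyor's formula: 2A = Σ (x_i·y_{i+1} − x_{i+1}·y_i), indices taken mod 7.
Σ = (-345) + (-360) + (-15) + (-16) + (-60) + (-20) + (-107) = -923
Area = |Σ|/2 = 461.5.

461.5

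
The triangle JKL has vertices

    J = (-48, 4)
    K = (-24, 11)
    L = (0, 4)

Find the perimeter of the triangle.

|JK| = √((24)² + (7)²) = √625 = 25
|KL| = √((24)² + (-7)²) = √625 = 25
|LJ| = √((-48)² + (0)²) = √2304 = 48
Perimeter = 25 + 25 + 48 = 98.

98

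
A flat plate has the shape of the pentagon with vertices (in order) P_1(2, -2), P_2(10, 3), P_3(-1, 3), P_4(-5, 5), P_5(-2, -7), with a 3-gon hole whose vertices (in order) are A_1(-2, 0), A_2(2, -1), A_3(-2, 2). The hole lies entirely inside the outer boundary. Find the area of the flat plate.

Outer boundary:
P_1→P_2: (2)(3) − (10)(-2) = 26
P_2→P_3: (10)(3) − (-1)(3) = 33
P_3→P_4: (-1)(5) − (-5)(3) = 10
P_4→P_5: (-5)(-7) − (-2)(5) = 45
P_5→P_1: (-2)(-2) − (2)(-7) = 18
Σ = 132
Area = |Σ|/2 = 66.
Hole:
Apply Gauss's area formula: 2A = Σ (x_i·y_{i+1} − x_{i+1}·y_i), indices taken mod 3.
Σ = (2) + (2) + (4) = 8
Area = |Σ|/2 = 4.
Net area = 66 − 4 = 62.

62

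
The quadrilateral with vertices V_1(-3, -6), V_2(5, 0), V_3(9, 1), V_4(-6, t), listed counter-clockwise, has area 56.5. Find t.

The doubled signed area Σ (x_i y_{i+1} − x_{i+1} y_i) is linear in t.
With t=0 it equals 77; the coefficient of t is 12 (from the two edges through V_4).
So 12·t + 77 = 2·56.5 = 113 ⇒ t = 3.

3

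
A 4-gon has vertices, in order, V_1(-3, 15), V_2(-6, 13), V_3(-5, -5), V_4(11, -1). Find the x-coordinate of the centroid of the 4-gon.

Apply the shoelace (surveyor's) formula. First the cross-terms c_i = x_i·y_{i+1} − x_{i+1}·y_i:
  51, 95, 60, 162  ⇒  2A = 368, A = 184.
Then Σ (x_i + x_{i+1})·c_i = 152, so x̄ = 152 / (6·184) = 19/138.

19/138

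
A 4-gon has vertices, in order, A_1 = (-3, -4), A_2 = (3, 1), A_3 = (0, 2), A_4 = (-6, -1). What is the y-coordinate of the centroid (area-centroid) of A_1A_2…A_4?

-17/24

Apply the shoelace formula. First the cross-terms c_i = x_i·y_{i+1} − x_{i+1}·y_i:
  9, 6, 12, 21  ⇒  2A = 48, A = 24.
Then Σ (y_i + y_{i+1})·c_i = -102, so ȳ = -102 / (6·24) = -17/24.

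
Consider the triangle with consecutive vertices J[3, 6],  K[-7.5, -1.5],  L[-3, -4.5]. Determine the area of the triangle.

Apply the shoelace formula: 2A = Σ (x_i·y_{i+1} − x_{i+1}·y_i), indices taken mod 3.
Σ = (40.5) + (29.25) + (-4.5) = 65.25
Area = |Σ|/2 = 32.625.

32.625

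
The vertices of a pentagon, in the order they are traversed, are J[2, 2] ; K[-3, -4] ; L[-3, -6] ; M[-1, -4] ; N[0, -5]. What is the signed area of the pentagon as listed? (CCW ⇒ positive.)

12.5

Apply the surveyor's formula: 2A = Σ (x_i·y_{i+1} − x_{i+1}·y_i), indices taken mod 5.
Cross-terms: -2, 6, 6, 5, 10  ⇒  Σ = 25
Signed area = Σ/2 = 12.5 (positive ⇒ counter-clockwise traversal).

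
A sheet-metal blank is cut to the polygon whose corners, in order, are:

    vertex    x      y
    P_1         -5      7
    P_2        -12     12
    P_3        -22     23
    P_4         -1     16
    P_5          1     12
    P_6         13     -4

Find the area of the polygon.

217

Apply the shoelace (surveyor's) formula: 2A = Σ (x_i·y_{i+1} − x_{i+1}·y_i), indices taken mod 6.
Σ = (24) + (-12) + (-329) + (-28) + (-160) + (71) = -434
Area = |Σ|/2 = 217.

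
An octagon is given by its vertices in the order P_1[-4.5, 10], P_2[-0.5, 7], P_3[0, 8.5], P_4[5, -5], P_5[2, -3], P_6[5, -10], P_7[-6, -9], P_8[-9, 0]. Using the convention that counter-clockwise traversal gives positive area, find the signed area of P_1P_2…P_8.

Apply Gauss's area formula: 2A = Σ (x_i·y_{i+1} − x_{i+1}·y_i), indices taken mod 8.
Σ = (-26.5) + (-4.25) + (-42.5) + (-5) + (-5) + (-105) + (-81) + (-90) = -359.25
Signed area = Σ/2 = -179.625 (negative ⇒ clockwise traversal).

-179.625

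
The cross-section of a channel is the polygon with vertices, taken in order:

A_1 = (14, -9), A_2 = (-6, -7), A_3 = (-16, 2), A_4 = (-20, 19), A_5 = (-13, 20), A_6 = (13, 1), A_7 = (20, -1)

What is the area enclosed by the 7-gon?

582.5

Apply Gauss's area formula: 2A = Σ (x_i·y_{i+1} − x_{i+1}·y_i), indices taken mod 7.
Σ = (-152) + (-124) + (-264) + (-153) + (-273) + (-33) + (-166) = -1165
Area = |Σ|/2 = 582.5.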